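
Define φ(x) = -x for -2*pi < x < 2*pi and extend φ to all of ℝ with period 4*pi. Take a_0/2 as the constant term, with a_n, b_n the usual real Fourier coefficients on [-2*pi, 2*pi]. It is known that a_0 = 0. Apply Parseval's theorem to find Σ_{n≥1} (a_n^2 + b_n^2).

Parseval: a_0^2/2 + Σ_{n≥1} (a_n^2+b_n^2) = (1/(2*pi)) ∫_{-2*pi}^{2*pi} φ(x)^2 dx = 8*pi**2/3.
Subtract a_0^2/2 = 0: Σ (a_n^2+b_n^2) = 8*pi**2/3.

8*pi**2/3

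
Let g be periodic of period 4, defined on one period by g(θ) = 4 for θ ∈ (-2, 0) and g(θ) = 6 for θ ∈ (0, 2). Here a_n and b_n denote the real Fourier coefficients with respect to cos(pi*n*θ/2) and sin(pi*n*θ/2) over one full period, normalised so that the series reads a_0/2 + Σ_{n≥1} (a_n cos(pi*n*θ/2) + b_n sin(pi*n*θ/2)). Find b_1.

4/pi

b_1 = 1/2 ∫_{-2}^{2} g(θ) sin(pi*θ/2) dθ.
Split the integral at the breakpoints.
Directly, an antiderivative of (4) sin(pi*θ/2) is -8*cos(pi*θ/2)/pi; evaluating from -2 to 0: ∫_{-2}^{0} (4) sin(pi*θ/2) dθ = (-8/pi) - (8/pi) = -16/pi.
Directly, an antiderivative of (6) sin(pi*θ/2) is -12*cos(pi*θ/2)/pi; evaluating from 0 to 2: ∫_{0}^{2} (6) sin(pi*θ/2) dθ = (12/pi) - (-12/pi) = 24/pi.
Summing the pieces and multiplying by (1/2) gives b_1 = 4/pi.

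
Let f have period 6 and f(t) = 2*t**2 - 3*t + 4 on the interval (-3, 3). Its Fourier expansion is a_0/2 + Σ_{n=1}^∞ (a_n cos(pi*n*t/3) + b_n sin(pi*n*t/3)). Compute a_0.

20

a_0 = 1/3 ∫_{-3}^{3} f(t) dt = 1/3 · (60) = 20.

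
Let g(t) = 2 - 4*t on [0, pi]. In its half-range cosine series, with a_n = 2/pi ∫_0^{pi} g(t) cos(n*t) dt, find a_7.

a_7 = 2/pi ∫_0^{pi} (2 - 4*t) cos(7*t) dt.
Integrating by parts (boundary term plus one more integral), an antiderivative of (2 - 4*t) cos(7*t) is -4*t*sin(7*t)/7 + 2*sin(7*t)/7 - 4*cos(7*t)/49; evaluating from 0 to pi: ∫_{0}^{pi} (2 - 4*t) cos(7*t) dt = (4/49) - (-4/49) = 8/49.
Hence a_7 = (2/pi)·(8/49) = 16/(49*pi).

16/(49*pi)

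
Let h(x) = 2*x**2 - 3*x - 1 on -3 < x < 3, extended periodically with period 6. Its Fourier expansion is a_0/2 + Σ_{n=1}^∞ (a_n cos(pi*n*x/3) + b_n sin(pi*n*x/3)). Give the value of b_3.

b_3 = 1/3 ∫_{-3}^{3} h(x) sin(pi*x) dx.
Integrating by parts twice (tabular method), an antiderivative of (2*x**2 - 3*x - 1) sin(pi*x) is -2*x**2*cos(pi*x)/pi + 4*x*sin(pi*x)/pi**2 + 3*x*cos(pi*x)/pi - 3*sin(pi*x)/pi**2 + 4*cos(pi*x)/pi**3 + cos(pi*x)/pi; evaluating from -3 to 3: ∫_{-3}^{3} (2*x**2 - 3*x - 1) sin(pi*x) dx = (-4/pi**3 + 8/pi) - (-4/pi**3 + 26/pi) = -18/pi.
Hence b_3 = (1/3)·(-18/pi) = -6/pi.

-6/pi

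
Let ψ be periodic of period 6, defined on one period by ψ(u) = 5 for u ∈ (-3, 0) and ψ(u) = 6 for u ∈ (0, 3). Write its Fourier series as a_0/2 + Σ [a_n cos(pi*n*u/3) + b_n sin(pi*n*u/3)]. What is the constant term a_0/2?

11/2

a_0 = 1/3 ∫_{-3}^{3} ψ(u) du = 1/3 · (33) = 11.
So the constant term a_0/2 = 11/2.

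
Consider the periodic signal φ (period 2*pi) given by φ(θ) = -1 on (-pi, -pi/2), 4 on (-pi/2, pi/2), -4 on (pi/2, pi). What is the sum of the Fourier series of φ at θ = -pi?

-5/2

At θ = -pi the one-sided limits are φ(-pi^-) = -4 and φ(-pi^+) = -1.
By Dirichlet's theorem the series converges to their average, [(-4) + (-1)]/2 = -5/2.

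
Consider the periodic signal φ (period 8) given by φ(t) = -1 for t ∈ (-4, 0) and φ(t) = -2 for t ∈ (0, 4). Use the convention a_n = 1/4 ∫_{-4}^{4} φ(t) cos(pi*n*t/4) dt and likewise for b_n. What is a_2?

0

a_2 = 1/4 ∫_{-4}^{4} φ(t) cos(pi*t/2) dt.
Split the integral at the breakpoints.
Directly, an antiderivative of (-1) cos(pi*t/2) is -2*sin(pi*t/2)/pi; evaluating from -4 to 0: ∫_{-4}^{0} (-1) cos(pi*t/2) dt = (0) - (0) = 0.
Directly, an antiderivative of (-2) cos(pi*t/2) is -4*sin(pi*t/2)/pi; evaluating from 0 to 4: ∫_{0}^{4} (-2) cos(pi*t/2) dt = (0) - (0) = 0.
Summing the pieces and multiplying by (1/4) gives a_2 = 0.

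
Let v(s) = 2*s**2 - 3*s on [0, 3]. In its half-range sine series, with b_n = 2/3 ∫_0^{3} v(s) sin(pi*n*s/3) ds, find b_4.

-9/(2*pi)

b_4 = 2/3 ∫_0^{3} (2*s**2 - 3*s) sin(4*pi*s/3) ds.
Integrating by parts twice (tabular method), an antiderivative of (2*s**2 - 3*s) sin(4*pi*s/3) is -3*s**2*cos(4*pi*s/3)/(2*pi) + 9*s*sin(4*pi*s/3)/(4*pi**2) + 9*s*cos(4*pi*s/3)/(4*pi) - 27*sin(4*pi*s/3)/(16*pi**2) + 27*cos(4*pi*s/3)/(16*pi**3); evaluating from 0 to 3: ∫_{0}^{3} (2*s**2 - 3*s) sin(4*pi*s/3) ds = (27*(1 - 4*pi**2)/(16*pi**3)) - (27/(16*pi**3)) = -27/(4*pi).
Hence b_4 = (2/3)·(-27/(4*pi)) = -9/(2*pi).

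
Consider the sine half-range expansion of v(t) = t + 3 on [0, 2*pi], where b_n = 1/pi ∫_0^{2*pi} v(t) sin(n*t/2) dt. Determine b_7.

4*(3 + pi)/(7*pi)

b_7 = 1/pi ∫_0^{2*pi} (t + 3) sin(7*t/2) dt.
Integrating by parts (boundary term plus one more integral), an antiderivative of (t + 3) sin(7*t/2) is -2*t*cos(7*t/2)/7 + 4*sin(7*t/2)/49 - 6*cos(7*t/2)/7; evaluating from 0 to 2*pi: ∫_{0}^{2*pi} (t + 3) sin(7*t/2) dt = (6/7 + 4*pi/7) - (-6/7) = 12/7 + 4*pi/7.
Hence b_7 = (1/pi)·(12/7 + 4*pi/7) = 4*(3 + pi)/(7*pi).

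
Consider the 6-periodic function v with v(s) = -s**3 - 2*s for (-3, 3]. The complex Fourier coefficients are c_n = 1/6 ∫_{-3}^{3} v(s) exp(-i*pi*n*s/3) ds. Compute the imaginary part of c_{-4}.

3*(-27 + 88*pi**2)/(32*pi**3)

Since v is real-valued, Im(c_{-4}) = -1/6 ∫_{-3}^{3} v(s) sin(-4*pi*s/3) ds = b_{4}/2.
v is odd and sin(-4*pi*s/3) is odd, so the integrand is even: ∫_{-3}^{3} v(s) sin(-4*pi*s/3) ds = 2∫_0^{3} v(s) sin(-4*pi*s/3) ds.
Integrating by parts three times (tabular method), an antiderivative of (-s**3 - 2*s) sin(-4*pi*s/3) is -3*s**3*cos(4*pi*s/3)/(4*pi) + 27*s**2*sin(4*pi*s/3)/(16*pi**2) - 3*s*cos(4*pi*s/3)/(2*pi) + 81*s*cos(4*pi*s/3)/(32*pi**3) - 243*sin(4*pi*s/3)/(128*pi**4) + 9*sin(4*pi*s/3)/(8*pi**2); evaluating from 0 to 3: ∫_{0}^{3} (-s**3 - 2*s) sin(-4*pi*s/3) ds = (9*(27 - 88*pi**2)/(32*pi**3)) - (0) = 9*(27 - 88*pi**2)/(32*pi**3).
So ∫_{-3}^{3} v(s) sin(-4*pi*s/3) ds = 9*(27 - 88*pi**2)/(16*pi**3).
Hence Im(c_{-4}) = (-1/6)·(9*(27 - 88*pi**2)/(16*pi**3)) = 3*(-27 + 88*pi**2)/(32*pi**3).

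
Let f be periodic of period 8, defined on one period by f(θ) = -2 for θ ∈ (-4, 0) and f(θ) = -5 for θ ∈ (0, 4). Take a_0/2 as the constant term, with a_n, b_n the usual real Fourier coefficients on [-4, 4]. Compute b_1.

b_1 = 1/4 ∫_{-4}^{4} f(θ) sin(pi*θ/4) dθ.
Split the integral at the breakpoints.
Directly, an antiderivative of (-2) sin(pi*θ/4) is 8*cos(pi*θ/4)/pi; evaluating from -4 to 0: ∫_{-4}^{0} (-2) sin(pi*θ/4) dθ = (8/pi) - (-8/pi) = 16/pi.
Directly, an antiderivative of (-5) sin(pi*θ/4) is 20*cos(pi*θ/4)/pi; evaluating from 0 to 4: ∫_{0}^{4} (-5) sin(pi*θ/4) dθ = (-20/pi) - (20/pi) = -40/pi.
Summing the pieces and multiplying by (1/4) gives b_1 = -6/pi.

-6/pi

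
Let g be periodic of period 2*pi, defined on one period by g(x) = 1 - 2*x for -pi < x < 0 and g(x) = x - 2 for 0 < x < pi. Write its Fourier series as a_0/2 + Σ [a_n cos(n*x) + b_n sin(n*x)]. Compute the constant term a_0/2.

-1/2 + 3*pi/4

a_0 = 1/pi ∫_{-pi}^{pi} g(x) dx = 1/pi · (pi*(-2 + 3*pi)/2) = -1 + 3*pi/2.
So the constant term a_0/2 = -1/2 + 3*pi/4.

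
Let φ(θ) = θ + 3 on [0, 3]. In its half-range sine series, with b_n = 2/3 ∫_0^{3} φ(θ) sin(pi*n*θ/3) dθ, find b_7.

18/(7*pi)

b_7 = 2/3 ∫_0^{3} (θ + 3) sin(7*pi*θ/3) dθ.
Integrating by parts (boundary term plus one more integral), an antiderivative of (θ + 3) sin(7*pi*θ/3) is -3*θ*cos(7*pi*θ/3)/(7*pi) + 9*sin(7*pi*θ/3)/(49*pi**2) - 9*cos(7*pi*θ/3)/(7*pi); evaluating from 0 to 3: ∫_{0}^{3} (θ + 3) sin(7*pi*θ/3) dθ = (18/(7*pi)) - (-9/(7*pi)) = 27/(7*pi).
Hence b_7 = (2/3)·(27/(7*pi)) = 18/(7*pi).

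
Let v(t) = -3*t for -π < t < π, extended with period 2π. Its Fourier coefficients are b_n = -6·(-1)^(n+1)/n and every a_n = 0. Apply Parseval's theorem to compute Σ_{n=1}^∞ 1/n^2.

pi**2/6

Parseval: Σ b_n^2 = (1/π) ∫_{-π}^{π} v(t)^2 dt = 6*pi**2.
Σ b_n^2 = Σ 36/n^2, so Σ 1/n^2 = (6*pi**2)/36 = pi**2/6.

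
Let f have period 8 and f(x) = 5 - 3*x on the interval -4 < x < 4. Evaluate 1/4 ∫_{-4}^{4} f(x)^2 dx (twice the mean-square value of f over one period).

146

1/4 ∫_{-4}^{4} f(x)^2 dx = 1/4 · (584) = 146.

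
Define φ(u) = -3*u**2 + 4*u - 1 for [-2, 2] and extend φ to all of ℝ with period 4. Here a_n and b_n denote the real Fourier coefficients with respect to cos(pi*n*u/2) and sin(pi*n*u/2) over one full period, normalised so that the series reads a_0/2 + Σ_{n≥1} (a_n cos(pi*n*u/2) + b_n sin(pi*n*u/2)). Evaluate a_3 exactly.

16/(3*pi**2)

a_3 = 1/2 ∫_{-2}^{2} φ(u) cos(3*pi*u/2) du.
Integrating by parts twice (tabular method), an antiderivative of (-3*u**2 + 4*u - 1) cos(3*pi*u/2) is -2*u**2*sin(3*pi*u/2)/pi + 8*u*sin(3*pi*u/2)/(3*pi) - 8*u*cos(3*pi*u/2)/(3*pi**2) - 2*sin(3*pi*u/2)/(3*pi) + 16*sin(3*pi*u/2)/(9*pi**3) + 16*cos(3*pi*u/2)/(9*pi**2); evaluating from -2 to 2: ∫_{-2}^{2} (-3*u**2 + 4*u - 1) cos(3*pi*u/2) du = (32/(9*pi**2)) - (-64/(9*pi**2)) = 32/(3*pi**2).
Hence a_3 = (1/2)·(32/(3*pi**2)) = 16/(3*pi**2).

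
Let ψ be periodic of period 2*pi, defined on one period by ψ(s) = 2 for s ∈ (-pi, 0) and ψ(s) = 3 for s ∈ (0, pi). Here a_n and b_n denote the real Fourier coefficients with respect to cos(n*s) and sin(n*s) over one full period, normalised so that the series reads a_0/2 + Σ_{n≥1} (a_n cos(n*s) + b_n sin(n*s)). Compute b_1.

2/pi

b_1 = 1/pi ∫_{-pi}^{pi} ψ(s) sin(s) ds.
Split the integral at the breakpoints.
Directly, an antiderivative of (2) sin(s) is -2*cos(s); evaluating from -pi to 0: ∫_{-pi}^{0} (2) sin(s) ds = (-2) - (2) = -4.
Directly, an antiderivative of (3) sin(s) is -3*cos(s); evaluating from 0 to pi: ∫_{0}^{pi} (3) sin(s) ds = (3) - (-3) = 6.
Summing the pieces and multiplying by (1/pi) gives b_1 = 2/pi.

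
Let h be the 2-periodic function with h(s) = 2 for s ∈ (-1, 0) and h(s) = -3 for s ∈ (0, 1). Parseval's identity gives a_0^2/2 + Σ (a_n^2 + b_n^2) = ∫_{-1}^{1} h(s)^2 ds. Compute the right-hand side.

13

∫_{-1}^{1} h(s)^2 ds = 13.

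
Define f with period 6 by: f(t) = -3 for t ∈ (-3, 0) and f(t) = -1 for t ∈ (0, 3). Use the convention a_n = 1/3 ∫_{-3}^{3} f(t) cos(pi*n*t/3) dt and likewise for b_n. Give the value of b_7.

b_7 = 1/3 ∫_{-3}^{3} f(t) sin(7*pi*t/3) dt.
Split the integral at the breakpoints.
Directly, an antiderivative of (-3) sin(7*pi*t/3) is 9*cos(7*pi*t/3)/(7*pi); evaluating from -3 to 0: ∫_{-3}^{0} (-3) sin(7*pi*t/3) dt = (9/(7*pi)) - (-9/(7*pi)) = 18/(7*pi).
Directly, an antiderivative of (-1) sin(7*pi*t/3) is 3*cos(7*pi*t/3)/(7*pi); evaluating from 0 to 3: ∫_{0}^{3} (-1) sin(7*pi*t/3) dt = (-3/(7*pi)) - (3/(7*pi)) = -6/(7*pi).
Summing the pieces and multiplying by (1/3) gives b_7 = 4/(7*pi).

4/(7*pi)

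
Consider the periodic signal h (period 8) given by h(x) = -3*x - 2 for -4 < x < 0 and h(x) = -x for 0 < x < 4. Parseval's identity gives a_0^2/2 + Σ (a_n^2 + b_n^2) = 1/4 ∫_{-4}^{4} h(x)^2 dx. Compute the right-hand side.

100/3

1/4 ∫_{-4}^{4} h(x)^2 dx = 1/4 · (400/3) = 100/3.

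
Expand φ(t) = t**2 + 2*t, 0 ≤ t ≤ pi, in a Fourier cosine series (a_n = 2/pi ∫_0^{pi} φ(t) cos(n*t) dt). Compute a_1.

-4 - 8/pi

a_1 = 2/pi ∫_0^{pi} (t**2 + 2*t) cos(t) dt.
Integrating by parts twice (tabular method), an antiderivative of (t**2 + 2*t) cos(t) is t**2*sin(t) + 2*t*sin(t) + 2*t*cos(t) - 2*sin(t) + 2*cos(t); evaluating from 0 to pi: ∫_{0}^{pi} (t**2 + 2*t) cos(t) dt = (-2*pi - 2) - (2) = -2*pi - 4.
Hence a_1 = (2/pi)·(-2*pi - 4) = -4 - 8/pi.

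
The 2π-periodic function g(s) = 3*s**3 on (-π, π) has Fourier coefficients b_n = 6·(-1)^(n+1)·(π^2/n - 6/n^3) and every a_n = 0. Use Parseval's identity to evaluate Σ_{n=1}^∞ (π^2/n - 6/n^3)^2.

Parseval: Σ b_n^2 = (1/π) ∫_{-π}^{π} g(s)^2 ds = 18*pi**6/7.
b_n^2 = 36·(π^2/n - 6/n^3)^2, so the sum equals (18*pi**6/7)/36 = pi**6/14.

pi**6/14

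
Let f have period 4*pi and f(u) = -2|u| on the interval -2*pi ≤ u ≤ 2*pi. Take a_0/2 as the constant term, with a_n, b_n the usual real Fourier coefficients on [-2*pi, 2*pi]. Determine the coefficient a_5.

a_5 = (1/(2*pi)) ∫_{-2*pi}^{2*pi} f(u) cos(5*u/2) du.
f is even and cos(5*u/2) is even, so the integrand is even and a_5 = 1/pi ∫_0^{2*pi} f(u) cos(5*u/2) du.
Integrating by parts (boundary term plus one more integral), an antiderivative of (-2*u) cos(5*u/2) is -4*u*sin(5*u/2)/5 - 8*cos(5*u/2)/25; evaluating from 0 to 2*pi: ∫_{0}^{2*pi} (-2*u) cos(5*u/2) du = (8/25) - (-8/25) = 16/25.
Hence a_5 = (1/pi)·(16/25) = 16/(25*pi).

16/(25*pi)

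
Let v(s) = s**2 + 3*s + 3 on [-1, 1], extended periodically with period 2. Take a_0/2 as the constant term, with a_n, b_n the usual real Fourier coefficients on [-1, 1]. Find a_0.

a_0 = ∫_{-1}^{1} v(s) ds = 20/3.

20/3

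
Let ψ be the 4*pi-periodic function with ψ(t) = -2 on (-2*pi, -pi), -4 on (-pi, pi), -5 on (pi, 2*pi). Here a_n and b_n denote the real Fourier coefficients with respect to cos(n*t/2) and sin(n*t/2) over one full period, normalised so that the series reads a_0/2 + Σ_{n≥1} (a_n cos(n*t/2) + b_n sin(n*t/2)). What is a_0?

-15/2

a_0 = (1/(2*pi)) ∫_{-2*pi}^{2*pi} ψ(t) dt = (1/(2*pi)) · (-15*pi) = -15/2.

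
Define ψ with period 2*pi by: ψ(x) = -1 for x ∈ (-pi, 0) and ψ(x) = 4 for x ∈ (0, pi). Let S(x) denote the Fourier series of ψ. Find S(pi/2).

ψ is continuous at x = pi/2 with value 4, so the series converges to 4 there.

4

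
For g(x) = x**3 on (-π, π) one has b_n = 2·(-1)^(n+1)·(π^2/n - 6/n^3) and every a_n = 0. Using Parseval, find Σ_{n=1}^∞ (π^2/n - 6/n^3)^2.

pi**6/14

Parseval: Σ b_n^2 = (1/π) ∫_{-π}^{π} g(x)^2 dx = 2*pi**6/7.
b_n^2 = 4·(π^2/n - 6/n^3)^2, so the sum equals (2*pi**6/7)/4 = pi**6/14.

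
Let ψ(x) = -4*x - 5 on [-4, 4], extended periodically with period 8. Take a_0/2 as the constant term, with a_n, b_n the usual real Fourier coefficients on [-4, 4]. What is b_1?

b_1 = 1/4 ∫_{-4}^{4} ψ(x) sin(pi*x/4) dx.
Integrating by parts (boundary term plus one more integral), an antiderivative of (-4*x - 5) sin(pi*x/4) is 16*x*cos(pi*x/4)/pi - 64*sin(pi*x/4)/pi**2 + 20*cos(pi*x/4)/pi; evaluating from -4 to 4: ∫_{-4}^{4} (-4*x - 5) sin(pi*x/4) dx = (-84/pi) - (44/pi) = -128/pi.
Hence b_1 = (1/4)·(-128/pi) = -32/pi.

-32/pi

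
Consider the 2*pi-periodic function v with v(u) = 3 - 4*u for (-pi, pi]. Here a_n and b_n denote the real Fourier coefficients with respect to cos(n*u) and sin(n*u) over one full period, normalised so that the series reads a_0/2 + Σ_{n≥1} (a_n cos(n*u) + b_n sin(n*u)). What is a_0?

a_0 = 1/pi ∫_{-pi}^{pi} v(u) du = 1/pi · (6*pi) = 6.

6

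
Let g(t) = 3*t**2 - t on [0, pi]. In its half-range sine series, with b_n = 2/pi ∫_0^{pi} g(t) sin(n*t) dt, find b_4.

1/2 - 3*pi/2

b_4 = 2/pi ∫_0^{pi} (3*t**2 - t) sin(4*t) dt.
Integrating by parts twice (tabular method), an antiderivative of (3*t**2 - t) sin(4*t) is -3*t**2*cos(4*t)/4 + 3*t*sin(4*t)/8 + t*cos(4*t)/4 - sin(4*t)/16 + 3*cos(4*t)/32; evaluating from 0 to pi: ∫_{0}^{pi} (3*t**2 - t) sin(4*t) dt = (-3*pi**2/4 + 3/32 + pi/4) - (3/32) = pi*(1 - 3*pi)/4.
Hence b_4 = (2/pi)·(pi*(1 - 3*pi)/4) = 1/2 - 3*pi/2.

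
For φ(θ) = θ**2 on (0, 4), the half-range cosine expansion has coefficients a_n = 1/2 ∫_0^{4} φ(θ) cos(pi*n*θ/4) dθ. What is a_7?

a_7 = 1/2 ∫_0^{4} (θ**2) cos(7*pi*θ/4) dθ.
Integrating by parts twice (tabular method), an antiderivative of (θ**2) cos(7*pi*θ/4) is 4*θ**2*sin(7*pi*θ/4)/(7*pi) + 32*θ*cos(7*pi*θ/4)/(49*pi**2) - 128*sin(7*pi*θ/4)/(343*pi**3); evaluating from 0 to 4: ∫_{0}^{4} (θ**2) cos(7*pi*θ/4) dθ = (-128/(49*pi**2)) - (0) = -128/(49*pi**2).
Hence a_7 = (1/2)·(-128/(49*pi**2)) = -64/(49*pi**2).

-64/(49*pi**2)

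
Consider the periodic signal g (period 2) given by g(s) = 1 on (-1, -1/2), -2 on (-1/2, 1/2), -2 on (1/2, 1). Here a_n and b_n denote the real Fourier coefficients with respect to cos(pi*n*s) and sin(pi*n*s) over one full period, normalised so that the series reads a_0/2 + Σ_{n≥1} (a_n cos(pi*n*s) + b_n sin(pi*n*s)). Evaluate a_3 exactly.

a_3 = ∫_{-1}^{1} g(s) cos(3*pi*s) ds.
Split the integral at the breakpoints.
Directly, an antiderivative of (1) cos(3*pi*s) is sin(3*pi*s)/(3*pi); evaluating from -1 to -1/2: ∫_{-1}^{-1/2} (1) cos(3*pi*s) ds = (1/(3*pi)) - (0) = 1/(3*pi).
Directly, an antiderivative of (-2) cos(3*pi*s) is -2*sin(3*pi*s)/(3*pi); evaluating from -1/2 to 1/2: ∫_{-1/2}^{1/2} (-2) cos(3*pi*s) ds = (2/(3*pi)) - (-2/(3*pi)) = 4/(3*pi).
Directly, an antiderivative of (-2) cos(3*pi*s) is -2*sin(3*pi*s)/(3*pi); evaluating from 1/2 to 1: ∫_{1/2}^{1} (-2) cos(3*pi*s) ds = (0) - (2/(3*pi)) = -2/(3*pi).
Summing the pieces gives a_3 = 1/pi.

1/pi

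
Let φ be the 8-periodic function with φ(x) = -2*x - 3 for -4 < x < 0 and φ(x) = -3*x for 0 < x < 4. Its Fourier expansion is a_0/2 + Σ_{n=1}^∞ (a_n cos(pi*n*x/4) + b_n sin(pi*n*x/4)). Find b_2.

b_2 = 1/4 ∫_{-4}^{4} φ(x) sin(pi*x/2) dx.
Split the integral at the breakpoints.
Integrating by parts (boundary term plus one more integral), an antiderivative of (-2*x - 3) sin(pi*x/2) is 4*x*cos(pi*x/2)/pi - 8*sin(pi*x/2)/pi**2 + 6*cos(pi*x/2)/pi; evaluating from -4 to 0: ∫_{-4}^{0} (-2*x - 3) sin(pi*x/2) dx = (6/pi) - (-10/pi) = 16/pi.
Integrating by parts (boundary term plus one more integral), an antiderivative of (-3*x) sin(pi*x/2) is 6*x*cos(pi*x/2)/pi - 12*sin(pi*x/2)/pi**2; evaluating from 0 to 4: ∫_{0}^{4} (-3*x) sin(pi*x/2) dx = (24/pi) - (0) = 24/pi.
Summing the pieces and multiplying by (1/4) gives b_2 = 10/pi.

10/pi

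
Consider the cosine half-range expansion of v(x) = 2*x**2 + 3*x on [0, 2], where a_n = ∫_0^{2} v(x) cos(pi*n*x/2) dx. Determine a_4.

2/pi**2

a_4 = ∫_0^{2} (2*x**2 + 3*x) cos(2*pi*x) dx.
Integrating by parts twice (tabular method), an antiderivative of (2*x**2 + 3*x) cos(2*pi*x) is x**2*sin(2*pi*x)/pi + 3*x*sin(2*pi*x)/(2*pi) + x*cos(2*pi*x)/pi**2 - sin(2*pi*x)/(2*pi**3) + 3*cos(2*pi*x)/(4*pi**2); evaluating from 0 to 2: ∫_{0}^{2} (2*x**2 + 3*x) cos(2*pi*x) dx = (11/(4*pi**2)) - (3/(4*pi**2)) = 2/pi**2.
Hence a_4 = 2/pi**2.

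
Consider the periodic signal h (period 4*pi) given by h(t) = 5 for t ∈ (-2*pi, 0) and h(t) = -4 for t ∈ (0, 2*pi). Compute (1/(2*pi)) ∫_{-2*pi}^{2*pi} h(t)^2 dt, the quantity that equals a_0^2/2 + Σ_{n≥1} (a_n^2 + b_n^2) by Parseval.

41

(1/(2*pi)) ∫_{-2*pi}^{2*pi} h(t)^2 dt = (1/(2*pi)) · (82*pi) = 41.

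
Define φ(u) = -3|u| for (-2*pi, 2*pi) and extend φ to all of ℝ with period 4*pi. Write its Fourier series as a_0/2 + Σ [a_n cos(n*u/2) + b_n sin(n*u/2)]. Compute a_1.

24/pi

a_1 = (1/(2*pi)) ∫_{-2*pi}^{2*pi} φ(u) cos(u/2) du.
φ is even and cos(u/2) is even, so the integrand is even and a_1 = 1/pi ∫_0^{2*pi} φ(u) cos(u/2) du.
Integrating by parts (boundary term plus one more integral), an antiderivative of (-3*u) cos(u/2) is -6*u*sin(u/2) - 12*cos(u/2); evaluating from 0 to 2*pi: ∫_{0}^{2*pi} (-3*u) cos(u/2) du = (12) - (-12) = 24.
Hence a_1 = (1/pi)·(24) = 24/pi.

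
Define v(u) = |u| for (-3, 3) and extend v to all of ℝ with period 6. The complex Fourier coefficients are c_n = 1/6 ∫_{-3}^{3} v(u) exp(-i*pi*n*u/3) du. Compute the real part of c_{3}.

-2/(3*pi**2)

Since v is real-valued, Re(c_{3}) = 1/6 ∫_{-3}^{3} v(u) cos(pi*u) du = a_{3}/2.
v is even and cos(pi*u) is even, so the integrand is even: ∫_{-3}^{3} v(u) cos(pi*u) du = 2∫_0^{3} v(u) cos(pi*u) du.
Integrating by parts (boundary term plus one more integral), an antiderivative of (u) cos(pi*u) is u*sin(pi*u)/pi + cos(pi*u)/pi**2; evaluating from 0 to 3: ∫_{0}^{3} (u) cos(pi*u) du = (-1/pi**2) - (pi**(-2)) = -2/pi**2.
So ∫_{-3}^{3} v(u) cos(pi*u) du = -4/pi**2.
Hence Re(c_{3}) = (1/6)·(-4/pi**2) = -2/(3*pi**2).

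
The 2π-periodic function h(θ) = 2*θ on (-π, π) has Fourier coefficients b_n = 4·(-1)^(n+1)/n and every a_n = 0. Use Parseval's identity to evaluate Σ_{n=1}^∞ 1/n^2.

pi**2/6

Parseval: Σ b_n^2 = (1/π) ∫_{-π}^{π} h(θ)^2 dθ = 8*pi**2/3.
Σ b_n^2 = Σ 16/n^2, so Σ 1/n^2 = (8*pi**2/3)/16 = pi**2/6.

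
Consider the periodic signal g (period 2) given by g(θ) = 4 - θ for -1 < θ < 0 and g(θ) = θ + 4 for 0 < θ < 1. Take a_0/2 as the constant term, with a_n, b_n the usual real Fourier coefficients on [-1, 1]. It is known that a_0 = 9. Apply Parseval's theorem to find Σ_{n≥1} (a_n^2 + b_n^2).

1/6

Parseval: a_0^2/2 + Σ_{n≥1} (a_n^2+b_n^2) = ∫_{-1}^{1} g(θ)^2 dθ = 122/3.
Subtract a_0^2/2 = 81/2: Σ (a_n^2+b_n^2) = 1/6.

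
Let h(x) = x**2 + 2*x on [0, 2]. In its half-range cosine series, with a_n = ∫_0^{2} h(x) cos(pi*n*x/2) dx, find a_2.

4/pi**2

a_2 = ∫_0^{2} (x**2 + 2*x) cos(pi*x) dx.
Integrating by parts twice (tabular method), an antiderivative of (x**2 + 2*x) cos(pi*x) is x**2*sin(pi*x)/pi + 2*x*sin(pi*x)/pi + 2*x*cos(pi*x)/pi**2 - 2*sin(pi*x)/pi**3 + 2*cos(pi*x)/pi**2; evaluating from 0 to 2: ∫_{0}^{2} (x**2 + 2*x) cos(pi*x) dx = (6/pi**2) - (2/pi**2) = 4/pi**2.
Hence a_2 = 4/pi**2.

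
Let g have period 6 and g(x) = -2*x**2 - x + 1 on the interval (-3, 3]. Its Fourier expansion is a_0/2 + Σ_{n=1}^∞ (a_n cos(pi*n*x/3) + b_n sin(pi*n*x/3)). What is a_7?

a_7 = 1/3 ∫_{-3}^{3} g(x) cos(7*pi*x/3) dx.
Integrating by parts twice (tabular method), an antiderivative of (-2*x**2 - x + 1) cos(7*pi*x/3) is -6*x**2*sin(7*pi*x/3)/(7*pi) - 3*x*sin(7*pi*x/3)/(7*pi) - 36*x*cos(7*pi*x/3)/(49*pi**2) + 108*sin(7*pi*x/3)/(343*pi**3) + 3*sin(7*pi*x/3)/(7*pi) - 9*cos(7*pi*x/3)/(49*pi**2); evaluating from -3 to 3: ∫_{-3}^{3} (-2*x**2 - x + 1) cos(7*pi*x/3) dx = (117/(49*pi**2)) - (-99/(49*pi**2)) = 216/(49*pi**2).
Hence a_7 = (1/3)·(216/(49*pi**2)) = 72/(49*pi**2).

72/(49*pi**2)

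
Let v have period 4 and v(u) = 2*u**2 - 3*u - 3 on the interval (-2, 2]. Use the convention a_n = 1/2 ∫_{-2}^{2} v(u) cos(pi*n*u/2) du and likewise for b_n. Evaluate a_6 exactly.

a_6 = 1/2 ∫_{-2}^{2} v(u) cos(3*pi*u) du.
Integrating by parts twice (tabular method), an antiderivative of (2*u**2 - 3*u - 3) cos(3*pi*u) is 2*u**2*sin(3*pi*u)/(3*pi) - u*sin(3*pi*u)/pi + 4*u*cos(3*pi*u)/(9*pi**2) - sin(3*pi*u)/pi - 4*sin(3*pi*u)/(27*pi**3) - cos(3*pi*u)/(3*pi**2); evaluating from -2 to 2: ∫_{-2}^{2} (2*u**2 - 3*u - 3) cos(3*pi*u) du = (5/(9*pi**2)) - (-11/(9*pi**2)) = 16/(9*pi**2).
Hence a_6 = (1/2)·(16/(9*pi**2)) = 8/(9*pi**2).

8/(9*pi**2)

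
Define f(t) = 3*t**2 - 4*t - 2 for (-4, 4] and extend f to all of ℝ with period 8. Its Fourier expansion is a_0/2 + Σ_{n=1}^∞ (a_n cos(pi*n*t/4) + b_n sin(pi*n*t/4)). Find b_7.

-32/(7*pi)

b_7 = 1/4 ∫_{-4}^{4} f(t) sin(7*pi*t/4) dt.
Integrating by parts twice (tabular method), an antiderivative of (3*t**2 - 4*t - 2) sin(7*pi*t/4) is -12*t**2*cos(7*pi*t/4)/(7*pi) + 96*t*sin(7*pi*t/4)/(49*pi**2) + 16*t*cos(7*pi*t/4)/(7*pi) - 64*sin(7*pi*t/4)/(49*pi**2) + 384*cos(7*pi*t/4)/(343*pi**3) + 8*cos(7*pi*t/4)/(7*pi); evaluating from -4 to 4: ∫_{-4}^{4} (3*t**2 - 4*t - 2) sin(7*pi*t/4) dt = (24*(-16 + 245*pi**2)/(343*pi**3)) - (8*(-48 + 1519*pi**2)/(343*pi**3)) = -128/(7*pi).
Hence b_7 = (1/4)·(-128/(7*pi)) = -32/(7*pi).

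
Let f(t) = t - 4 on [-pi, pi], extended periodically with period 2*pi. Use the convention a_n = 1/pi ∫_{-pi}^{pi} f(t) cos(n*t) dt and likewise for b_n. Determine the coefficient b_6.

-1/3

b_6 = 1/pi ∫_{-pi}^{pi} f(t) sin(6*t) dt.
Integrating by parts (boundary term plus one more integral), an antiderivative of (t - 4) sin(6*t) is -t*cos(6*t)/6 + sin(6*t)/36 + 2*cos(6*t)/3; evaluating from -pi to pi: ∫_{-pi}^{pi} (t - 4) sin(6*t) dt = (2/3 - pi/6) - (pi/6 + 2/3) = -pi/3.
Hence b_6 = (1/pi)·(-pi/3) = -1/3.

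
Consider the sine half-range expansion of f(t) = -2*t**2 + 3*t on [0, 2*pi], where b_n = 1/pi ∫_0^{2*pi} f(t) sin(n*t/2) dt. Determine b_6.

-2 + 8*pi/3

b_6 = 1/pi ∫_0^{2*pi} (-2*t**2 + 3*t) sin(3*t) dt.
Integrating by parts twice (tabular method), an antiderivative of (-2*t**2 + 3*t) sin(3*t) is 2*t**2*cos(3*t)/3 - 4*t*sin(3*t)/9 - t*cos(3*t) + sin(3*t)/3 - 4*cos(3*t)/27; evaluating from 0 to 2*pi: ∫_{0}^{2*pi} (-2*t**2 + 3*t) sin(3*t) dt = (-2*pi - 4/27 + 8*pi**2/3) - (-4/27) = 2*pi*(-3 + 4*pi)/3.
Hence b_6 = (1/pi)·(2*pi*(-3 + 4*pi)/3) = -2 + 8*pi/3.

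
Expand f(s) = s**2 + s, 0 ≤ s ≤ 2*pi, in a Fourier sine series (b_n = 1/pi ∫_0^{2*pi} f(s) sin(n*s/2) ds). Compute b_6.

b_6 = 1/pi ∫_0^{2*pi} (s**2 + s) sin(3*s) ds.
Integrating by parts twice (tabular method), an antiderivative of (s**2 + s) sin(3*s) is -s**2*cos(3*s)/3 + 2*s*sin(3*s)/9 - s*cos(3*s)/3 + sin(3*s)/9 + 2*cos(3*s)/27; evaluating from 0 to 2*pi: ∫_{0}^{2*pi} (s**2 + s) sin(3*s) ds = (-4*pi**2/3 - 2*pi/3 + 2/27) - (2/27) = -2*pi*(1 + 2*pi)/3.
Hence b_6 = (1/pi)·(-2*pi*(1 + 2*pi)/3) = -4*pi/3 - 2/3.

-4*pi/3 - 2/3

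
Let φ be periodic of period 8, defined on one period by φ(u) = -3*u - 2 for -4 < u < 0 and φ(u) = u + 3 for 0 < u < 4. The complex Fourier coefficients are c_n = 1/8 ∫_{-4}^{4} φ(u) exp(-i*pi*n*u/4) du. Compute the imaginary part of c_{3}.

Since φ is real-valued, Im(c_{3}) = -1/8 ∫_{-4}^{4} φ(u) sin(3*pi*u/4) du = -b_{3}/2.
Split the integral at the breakpoints.
Integrating by parts (boundary term plus one more integral), an antiderivative of (-3*u - 2) sin(3*pi*u/4) is 4*u*cos(3*pi*u/4)/pi - 16*sin(3*pi*u/4)/(3*pi**2) + 8*cos(3*pi*u/4)/(3*pi); evaluating from -4 to 0: ∫_{-4}^{0} (-3*u - 2) sin(3*pi*u/4) du = (8/(3*pi)) - (40/(3*pi)) = -32/(3*pi).
Integrating by parts (boundary term plus one more integral), an antiderivative of (u + 3) sin(3*pi*u/4) is -4*u*cos(3*pi*u/4)/(3*pi) + 16*sin(3*pi*u/4)/(9*pi**2) - 4*cos(3*pi*u/4)/pi; evaluating from 0 to 4: ∫_{0}^{4} (u + 3) sin(3*pi*u/4) du = (28/(3*pi)) - (-4/pi) = 40/(3*pi).
So ∫_{-4}^{4} φ(u) sin(3*pi*u/4) du = 8/(3*pi).
Hence Im(c_{3}) = (-1/8)·(8/(3*pi)) = -1/(3*pi).

-1/(3*pi)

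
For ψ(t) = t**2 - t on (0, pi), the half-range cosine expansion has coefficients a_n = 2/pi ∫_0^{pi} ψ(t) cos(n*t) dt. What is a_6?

1/9

a_6 = 2/pi ∫_0^{pi} (t**2 - t) cos(6*t) dt.
Integrating by parts twice (tabular method), an antiderivative of (t**2 - t) cos(6*t) is t**2*sin(6*t)/6 - t*sin(6*t)/6 + t*cos(6*t)/18 - sin(6*t)/108 - cos(6*t)/36; evaluating from 0 to pi: ∫_{0}^{pi} (t**2 - t) cos(6*t) dt = (-1/36 + pi/18) - (-1/36) = pi/18.
Hence a_6 = (2/pi)·(pi/18) = 1/9.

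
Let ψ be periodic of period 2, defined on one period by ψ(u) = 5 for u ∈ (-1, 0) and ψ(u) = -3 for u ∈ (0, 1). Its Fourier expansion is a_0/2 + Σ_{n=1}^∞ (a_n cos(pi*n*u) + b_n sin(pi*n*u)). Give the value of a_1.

a_1 = ∫_{-1}^{1} ψ(u) cos(pi*u) du.
Split the integral at the breakpoints.
Directly, an antiderivative of (5) cos(pi*u) is 5*sin(pi*u)/pi; evaluating from -1 to 0: ∫_{-1}^{0} (5) cos(pi*u) du = (0) - (0) = 0.
Directly, an antiderivative of (-3) cos(pi*u) is -3*sin(pi*u)/pi; evaluating from 0 to 1: ∫_{0}^{1} (-3) cos(pi*u) du = (0) - (0) = 0.
Summing the pieces gives a_1 = 0.

0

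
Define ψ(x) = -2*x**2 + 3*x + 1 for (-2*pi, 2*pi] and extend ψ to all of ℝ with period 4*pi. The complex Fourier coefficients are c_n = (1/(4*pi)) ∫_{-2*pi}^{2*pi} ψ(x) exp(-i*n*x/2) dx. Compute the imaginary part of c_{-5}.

Since ψ is real-valued, Im(c_{-5}) = -(1/(4*pi)) ∫_{-2*pi}^{2*pi} ψ(x) sin(-5*x/2) dx = b_{5}/2.
Integrating by parts twice (tabular method), an antiderivative of (-2*x**2 + 3*x + 1) sin(-5*x/2) is -4*x**2*cos(5*x/2)/5 + 16*x*sin(5*x/2)/25 + 6*x*cos(5*x/2)/5 - 12*sin(5*x/2)/25 + 82*cos(5*x/2)/125; evaluating from -2*pi to 2*pi: ∫_{-2*pi}^{2*pi} (-2*x**2 + 3*x + 1) sin(-5*x/2) dx = (-12*pi/5 - 82/125 + 16*pi**2/5) - (-82/125 + 12*pi/5 + 16*pi**2/5) = -24*pi/5.
Hence Im(c_{-5}) = (-1/(4*pi))·(-24*pi/5) = 6/5.

6/5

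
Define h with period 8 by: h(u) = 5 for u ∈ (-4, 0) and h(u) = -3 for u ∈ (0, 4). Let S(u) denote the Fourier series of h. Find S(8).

1

u = 8 differs from u = 0 by 1 full period(s), and the series is 8-periodic.
At u = 0 the one-sided limits are h(0^-) = 5 and h(0^+) = -3.
By Dirichlet's theorem the series converges to their average, [(5) + (-3)]/2 = 1.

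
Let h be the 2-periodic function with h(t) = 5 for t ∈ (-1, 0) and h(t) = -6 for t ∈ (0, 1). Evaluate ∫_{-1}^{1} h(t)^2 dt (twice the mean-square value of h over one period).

61

∫_{-1}^{1} h(t)^2 dt = 61.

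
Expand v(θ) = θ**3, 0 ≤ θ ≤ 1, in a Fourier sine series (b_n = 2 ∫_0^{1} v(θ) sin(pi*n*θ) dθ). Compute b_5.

2*(-6 + 25*pi**2)/(125*pi**3)

b_5 = 2 ∫_0^{1} (θ**3) sin(5*pi*θ) dθ.
Integrating by parts three times (tabular method), an antiderivative of (θ**3) sin(5*pi*θ) is -θ**3*cos(5*pi*θ)/(5*pi) + 3*θ**2*sin(5*pi*θ)/(25*pi**2) + 6*θ*cos(5*pi*θ)/(125*pi**3) - 6*sin(5*pi*θ)/(625*pi**4); evaluating from 0 to 1: ∫_{0}^{1} (θ**3) sin(5*pi*θ) dθ = ((-6 + 25*pi**2)/(125*pi**3)) - (0) = (-6 + 25*pi**2)/(125*pi**3).
Hence b_5 = 2·((-6 + 25*pi**2)/(125*pi**3)) = 2*(-6 + 25*pi**2)/(125*pi**3).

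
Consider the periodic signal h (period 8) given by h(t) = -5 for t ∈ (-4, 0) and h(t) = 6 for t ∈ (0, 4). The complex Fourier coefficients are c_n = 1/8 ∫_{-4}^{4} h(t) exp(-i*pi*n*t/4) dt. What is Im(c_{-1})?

11/pi

Since h is real-valued, Im(c_{-1}) = -1/8 ∫_{-4}^{4} h(t) sin(-pi*t/4) dt = b_{1}/2.
Split the integral at the breakpoints.
Directly, an antiderivative of (-5) sin(-pi*t/4) is -20*cos(pi*t/4)/pi; evaluating from -4 to 0: ∫_{-4}^{0} (-5) sin(-pi*t/4) dt = (-20/pi) - (20/pi) = -40/pi.
Directly, an antiderivative of (6) sin(-pi*t/4) is 24*cos(pi*t/4)/pi; evaluating from 0 to 4: ∫_{0}^{4} (6) sin(-pi*t/4) dt = (-24/pi) - (24/pi) = -48/pi.
So ∫_{-4}^{4} h(t) sin(-pi*t/4) dt = -88/pi.
Hence Im(c_{-1}) = (-1/8)·(-88/pi) = 11/pi.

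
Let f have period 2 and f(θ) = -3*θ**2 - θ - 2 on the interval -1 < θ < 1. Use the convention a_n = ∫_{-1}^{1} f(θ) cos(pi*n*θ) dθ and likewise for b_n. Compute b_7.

-2/(7*pi)

b_7 = ∫_{-1}^{1} f(θ) sin(7*pi*θ) dθ.
Integrating by parts twice (tabular method), an antiderivative of (-3*θ**2 - θ - 2) sin(7*pi*θ) is 3*θ**2*cos(7*pi*θ)/(7*pi) - 6*θ*sin(7*pi*θ)/(49*pi**2) + θ*cos(7*pi*θ)/(7*pi) - sin(7*pi*θ)/(49*pi**2) - 6*cos(7*pi*θ)/(343*pi**3) + 2*cos(7*pi*θ)/(7*pi); evaluating from -1 to 1: ∫_{-1}^{1} (-3*θ**2 - θ - 2) sin(7*pi*θ) dθ = (6*(1 - 49*pi**2)/(343*pi**3)) - (2*(3 - 98*pi**2)/(343*pi**3)) = -2/(7*pi).
Hence b_7 = -2/(7*pi).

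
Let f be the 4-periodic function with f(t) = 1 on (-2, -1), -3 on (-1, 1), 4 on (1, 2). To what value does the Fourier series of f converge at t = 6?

t = 6 differs from t = 2 by 1 full period(s), and the series is 4-periodic.
At t = 2 the one-sided limits are f(2^-) = 4 and f(2^+) = 1.
By Dirichlet's theorem the series converges to their average, [(4) + (1)]/2 = 5/2.

5/2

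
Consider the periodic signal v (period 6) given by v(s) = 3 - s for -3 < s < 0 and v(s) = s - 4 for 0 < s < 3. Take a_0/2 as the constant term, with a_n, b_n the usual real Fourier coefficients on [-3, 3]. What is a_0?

2

a_0 = 1/3 ∫_{-3}^{3} v(s) ds = 1/3 · (6) = 2.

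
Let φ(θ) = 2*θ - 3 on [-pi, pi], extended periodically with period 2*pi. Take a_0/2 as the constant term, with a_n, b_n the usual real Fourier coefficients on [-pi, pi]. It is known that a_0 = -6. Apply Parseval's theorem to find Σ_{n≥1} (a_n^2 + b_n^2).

Parseval: a_0^2/2 + Σ_{n≥1} (a_n^2+b_n^2) = 1/pi ∫_{-pi}^{pi} φ(θ)^2 dθ = 18 + 8*pi**2/3.
Subtract a_0^2/2 = 18: Σ (a_n^2+b_n^2) = 8*pi**2/3.

8*pi**2/3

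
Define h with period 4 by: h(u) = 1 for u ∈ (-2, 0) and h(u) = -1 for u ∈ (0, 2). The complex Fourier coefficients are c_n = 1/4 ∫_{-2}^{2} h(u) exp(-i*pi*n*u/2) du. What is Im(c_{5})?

Since h is real-valued, Im(c_{5}) = -1/4 ∫_{-2}^{2} h(u) sin(5*pi*u/2) du = -b_{5}/2.
h is odd and sin(5*pi*u/2) is odd, so the integrand is even: ∫_{-2}^{2} h(u) sin(5*pi*u/2) du = 2∫_0^{2} h(u) sin(5*pi*u/2) du.
Directly, an antiderivative of (-1) sin(5*pi*u/2) is 2*cos(5*pi*u/2)/(5*pi); evaluating from 0 to 2: ∫_{0}^{2} (-1) sin(5*pi*u/2) du = (-2/(5*pi)) - (2/(5*pi)) = -4/(5*pi).
So ∫_{-2}^{2} h(u) sin(5*pi*u/2) du = -8/(5*pi).
Hence Im(c_{5}) = (-1/4)·(-8/(5*pi)) = 2/(5*pi).

2/(5*pi)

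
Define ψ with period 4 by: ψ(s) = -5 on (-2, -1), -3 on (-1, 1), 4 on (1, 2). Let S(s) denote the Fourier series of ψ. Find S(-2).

At s = -2 the one-sided limits are ψ(-2^-) = 4 and ψ(-2^+) = -5.
By Dirichlet's theorem the series converges to their average, [(4) + (-5)]/2 = -1/2.

-1/2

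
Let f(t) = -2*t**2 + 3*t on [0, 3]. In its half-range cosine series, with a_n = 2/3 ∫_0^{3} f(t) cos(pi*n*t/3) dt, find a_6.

a_6 = 2/3 ∫_0^{3} (-2*t**2 + 3*t) cos(2*pi*t) dt.
Integrating by parts twice (tabular method), an antiderivative of (-2*t**2 + 3*t) cos(2*pi*t) is -t**2*sin(2*pi*t)/pi + 3*t*sin(2*pi*t)/(2*pi) - t*cos(2*pi*t)/pi**2 + sin(2*pi*t)/(2*pi**3) + 3*cos(2*pi*t)/(4*pi**2); evaluating from 0 to 3: ∫_{0}^{3} (-2*t**2 + 3*t) cos(2*pi*t) dt = (-9/(4*pi**2)) - (3/(4*pi**2)) = -3/pi**2.
Hence a_6 = (2/3)·(-3/pi**2) = -2/pi**2.

-2/pi**2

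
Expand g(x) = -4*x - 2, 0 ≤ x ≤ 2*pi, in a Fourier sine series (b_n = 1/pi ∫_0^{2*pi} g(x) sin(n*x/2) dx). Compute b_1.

-16 - 8/pi

b_1 = 1/pi ∫_0^{2*pi} (-4*x - 2) sin(x/2) dx.
Integrating by parts (boundary term plus one more integral), an antiderivative of (-4*x - 2) sin(x/2) is 8*x*cos(x/2) - 16*sin(x/2) + 4*cos(x/2); evaluating from 0 to 2*pi: ∫_{0}^{2*pi} (-4*x - 2) sin(x/2) dx = (-16*pi - 4) - (4) = -16*pi - 8.
Hence b_1 = (1/pi)·(-16*pi - 8) = -16 - 8/pi.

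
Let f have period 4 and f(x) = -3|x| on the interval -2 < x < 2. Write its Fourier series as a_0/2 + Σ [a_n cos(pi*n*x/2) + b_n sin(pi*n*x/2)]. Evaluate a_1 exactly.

24/pi**2

a_1 = 1/2 ∫_{-2}^{2} f(x) cos(pi*x/2) dx.
f is even and cos(pi*x/2) is even, so the integrand is even and a_1 = ∫_0^{2} f(x) cos(pi*x/2) dx.
Integrating by parts (boundary term plus one more integral), an antiderivative of (-3*x) cos(pi*x/2) is -6*x*sin(pi*x/2)/pi - 12*cos(pi*x/2)/pi**2; evaluating from 0 to 2: ∫_{0}^{2} (-3*x) cos(pi*x/2) dx = (12/pi**2) - (-12/pi**2) = 24/pi**2.
Hence a_1 = 24/pi**2.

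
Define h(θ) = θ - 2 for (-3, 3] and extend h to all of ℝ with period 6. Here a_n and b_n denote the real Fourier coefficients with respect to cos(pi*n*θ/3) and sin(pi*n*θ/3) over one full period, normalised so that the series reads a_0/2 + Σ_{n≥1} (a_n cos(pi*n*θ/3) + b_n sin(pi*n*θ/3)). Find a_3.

a_3 = 1/3 ∫_{-3}^{3} h(θ) cos(pi*θ) dθ.
Integrating by parts (boundary term plus one more integral), an antiderivative of (θ - 2) cos(pi*θ) is θ*sin(pi*θ)/pi - 2*sin(pi*θ)/pi + cos(pi*θ)/pi**2; evaluating from -3 to 3: ∫_{-3}^{3} (θ - 2) cos(pi*θ) dθ = (-1/pi**2) - (-1/pi**2) = 0.
Hence a_3 = (1/3)·(0) = 0.

0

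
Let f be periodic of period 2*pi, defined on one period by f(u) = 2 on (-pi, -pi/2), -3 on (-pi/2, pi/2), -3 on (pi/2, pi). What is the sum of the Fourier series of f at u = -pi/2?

-1/2

At u = -pi/2 the one-sided limits are f(-pi/2^-) = 2 and f(-pi/2^+) = -3.
By Dirichlet's theorem the series converges to their average, [(2) + (-3)]/2 = -1/2.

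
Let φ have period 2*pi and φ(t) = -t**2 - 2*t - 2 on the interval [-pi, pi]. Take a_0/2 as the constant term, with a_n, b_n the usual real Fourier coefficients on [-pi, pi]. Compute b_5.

b_5 = 1/pi ∫_{-pi}^{pi} φ(t) sin(5*t) dt.
Integrating by parts twice (tabular method), an antiderivative of (-t**2 - 2*t - 2) sin(5*t) is t**2*cos(5*t)/5 - 2*t*sin(5*t)/25 + 2*t*cos(5*t)/5 - 2*sin(5*t)/25 + 48*cos(5*t)/125; evaluating from -pi to pi: ∫_{-pi}^{pi} (-t**2 - 2*t - 2) sin(5*t) dt = (-pi**2/5 - 2*pi/5 - 48/125) - (-pi**2/5 - 48/125 + 2*pi/5) = -4*pi/5.
Hence b_5 = (1/pi)·(-4*pi/5) = -4/5.

-4/5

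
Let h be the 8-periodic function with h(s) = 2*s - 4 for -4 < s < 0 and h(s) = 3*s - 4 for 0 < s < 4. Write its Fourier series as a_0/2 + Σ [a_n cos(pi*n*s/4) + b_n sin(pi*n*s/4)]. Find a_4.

a_4 = 1/4 ∫_{-4}^{4} h(s) cos(pi*s) ds.
Split the integral at the breakpoints.
Integrating by parts (boundary term plus one more integral), an antiderivative of (2*s - 4) cos(pi*s) is 2*s*sin(pi*s)/pi - 4*sin(pi*s)/pi + 2*cos(pi*s)/pi**2; evaluating from -4 to 0: ∫_{-4}^{0} (2*s - 4) cos(pi*s) ds = (2/pi**2) - (2/pi**2) = 0.
Integrating by parts (boundary term plus one more integral), an antiderivative of (3*s - 4) cos(pi*s) is 3*s*sin(pi*s)/pi - 4*sin(pi*s)/pi + 3*cos(pi*s)/pi**2; evaluating from 0 to 4: ∫_{0}^{4} (3*s - 4) cos(pi*s) ds = (3/pi**2) - (3/pi**2) = 0.
Summing the pieces and multiplying by (1/4) gives a_4 = 0.

0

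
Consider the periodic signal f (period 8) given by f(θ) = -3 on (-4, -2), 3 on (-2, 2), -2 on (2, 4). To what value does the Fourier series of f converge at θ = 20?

θ = 20 differs from θ = 4 by 2 full period(s), and the series is 8-periodic.
At θ = 4 the one-sided limits are f(4^-) = -2 and f(4^+) = -3.
By Dirichlet's theorem the series converges to their average, [(-2) + (-3)]/2 = -5/2.

-5/2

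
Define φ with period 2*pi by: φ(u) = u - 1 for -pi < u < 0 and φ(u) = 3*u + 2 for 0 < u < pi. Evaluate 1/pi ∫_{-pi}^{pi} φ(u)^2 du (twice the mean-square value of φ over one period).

5 + 7*pi + 10*pi**2/3

1/pi ∫_{-pi}^{pi} φ(u)^2 du = 1/pi · (pi*(15 + 21*pi + 10*pi**2)/3) = 5 + 7*pi + 10*pi**2/3.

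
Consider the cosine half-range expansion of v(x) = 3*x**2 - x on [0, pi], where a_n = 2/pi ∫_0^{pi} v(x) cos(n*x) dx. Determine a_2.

a_2 = 2/pi ∫_0^{pi} (3*x**2 - x) cos(2*x) dx.
Integrating by parts twice (tabular method), an antiderivative of (3*x**2 - x) cos(2*x) is 3*x**2*sin(2*x)/2 - x*sin(2*x)/2 + 3*x*cos(2*x)/2 - 3*sin(2*x)/4 - cos(2*x)/4; evaluating from 0 to pi: ∫_{0}^{pi} (3*x**2 - x) cos(2*x) dx = (-1/4 + 3*pi/2) - (-1/4) = 3*pi/2.
Hence a_2 = (2/pi)·(3*pi/2) = 3.

3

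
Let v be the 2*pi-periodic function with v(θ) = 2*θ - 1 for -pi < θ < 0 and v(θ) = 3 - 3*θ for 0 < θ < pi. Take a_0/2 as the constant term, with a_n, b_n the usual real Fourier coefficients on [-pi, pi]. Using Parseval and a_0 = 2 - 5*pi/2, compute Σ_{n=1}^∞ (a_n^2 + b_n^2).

-2*pi + 8 + 29*pi**2/24

Parseval: a_0^2/2 + Σ_{n≥1} (a_n^2+b_n^2) = 1/pi ∫_{-pi}^{pi} v(θ)^2 dθ = -7*pi + 10 + 13*pi**2/3.
Subtract a_0^2/2 = (4 - 5*pi)**2/8: Σ (a_n^2+b_n^2) = -2*pi + 8 + 29*pi**2/24.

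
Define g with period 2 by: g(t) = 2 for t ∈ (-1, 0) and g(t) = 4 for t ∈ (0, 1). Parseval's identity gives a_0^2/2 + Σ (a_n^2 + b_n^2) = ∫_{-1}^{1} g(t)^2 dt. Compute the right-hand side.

∫_{-1}^{1} g(t)^2 dt = 20.

20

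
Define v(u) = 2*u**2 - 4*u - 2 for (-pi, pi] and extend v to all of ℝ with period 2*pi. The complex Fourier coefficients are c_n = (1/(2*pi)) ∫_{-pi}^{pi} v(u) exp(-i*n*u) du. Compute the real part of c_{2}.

Since v is real-valued, Re(c_{2}) = (1/(2*pi)) ∫_{-pi}^{pi} v(u) cos(2*u) du = a_{2}/2.
Integrating by parts twice (tabular method), an antiderivative of (2*u**2 - 4*u - 2) cos(2*u) is u**2*sin(2*u) - 2*u*sin(2*u) + u*cos(2*u) - 3*sin(2*u)/2 - cos(2*u); evaluating from -pi to pi: ∫_{-pi}^{pi} (2*u**2 - 4*u - 2) cos(2*u) du = (-1 + pi) - (-pi - 1) = 2*pi.
Hence Re(c_{2}) = (1/(2*pi))·(2*pi) = 1.

1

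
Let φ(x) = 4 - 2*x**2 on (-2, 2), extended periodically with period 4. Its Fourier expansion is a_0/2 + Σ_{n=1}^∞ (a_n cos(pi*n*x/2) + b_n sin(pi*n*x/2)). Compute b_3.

0

b_3 = 1/2 ∫_{-2}^{2} φ(x) sin(3*pi*x/2) dx.
φ is even and sin(3*pi*x/2) is odd, so the integrand is odd over a symmetric interval and the integral vanishes.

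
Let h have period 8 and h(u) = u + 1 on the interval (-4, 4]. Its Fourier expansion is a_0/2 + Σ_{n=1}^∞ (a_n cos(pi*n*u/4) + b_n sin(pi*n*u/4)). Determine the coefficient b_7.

8/(7*pi)

b_7 = 1/4 ∫_{-4}^{4} h(u) sin(7*pi*u/4) du.
Integrating by parts (boundary term plus one more integral), an antiderivative of (u + 1) sin(7*pi*u/4) is -4*u*cos(7*pi*u/4)/(7*pi) + 16*sin(7*pi*u/4)/(49*pi**2) - 4*cos(7*pi*u/4)/(7*pi); evaluating from -4 to 4: ∫_{-4}^{4} (u + 1) sin(7*pi*u/4) du = (20/(7*pi)) - (-12/(7*pi)) = 32/(7*pi).
Hence b_7 = (1/4)·(32/(7*pi)) = 8/(7*pi).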